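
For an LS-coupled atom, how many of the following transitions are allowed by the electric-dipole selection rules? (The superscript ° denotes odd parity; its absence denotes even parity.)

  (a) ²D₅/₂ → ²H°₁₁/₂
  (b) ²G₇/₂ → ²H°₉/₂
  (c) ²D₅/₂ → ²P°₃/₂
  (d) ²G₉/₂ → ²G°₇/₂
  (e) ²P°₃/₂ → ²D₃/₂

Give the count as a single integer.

4

(a) forbidden (ΔL, ΔJ fail)
(b) allowed
(c) allowed
(d) allowed
(e) allowed
Total allowed: 4 of 5.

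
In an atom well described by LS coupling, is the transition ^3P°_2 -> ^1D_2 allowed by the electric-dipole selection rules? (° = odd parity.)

Parity must change: odd → even — ✓.
ΔJ = 0, ±1 (not J=0↔0): J: 2 → 2, ΔJ = +0 — ✓.
ΔS = 0: S: 1 → 0 — ✗.
ΔL = 0, ±1 (not L=0↔0): L: 1 → 2, ΔL = +1 — ✓.
Rule(s) violated: ΔS.

forbidden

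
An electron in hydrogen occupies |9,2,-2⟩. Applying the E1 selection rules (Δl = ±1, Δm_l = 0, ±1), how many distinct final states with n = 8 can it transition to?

4

E1 requires Δl = ±1, so l_f ∈ {1, 3}; with 0 ≤ l_f ≤ n_f−1 = 7, the allowed l_f values are {1, 3}.
For l_f = 1: m_f ∈ {m_i−1, m_i, m_i+1} ∩ [−1, 1] = {-1} → 1 state.
For l_f = 3: m_f ∈ {m_i−1, m_i, m_i+1} ∩ [−3, 3] = {-3, -2, -1} → 3 states.
Total: 4.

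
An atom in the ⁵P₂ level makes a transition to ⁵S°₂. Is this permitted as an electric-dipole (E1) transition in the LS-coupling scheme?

allowed

Parity must change: even → odd — satisfied.
ΔS = 0: S: 2 → 2 — satisfied.
ΔL = 0, ±1 (not L=0↔0): L: 1 → 0, ΔL = -1 — satisfied.
ΔJ = 0, ±1 (not J=0↔0): J: 2 → 2, ΔJ = +0 — satisfied.
All four E1 rules are satisfied.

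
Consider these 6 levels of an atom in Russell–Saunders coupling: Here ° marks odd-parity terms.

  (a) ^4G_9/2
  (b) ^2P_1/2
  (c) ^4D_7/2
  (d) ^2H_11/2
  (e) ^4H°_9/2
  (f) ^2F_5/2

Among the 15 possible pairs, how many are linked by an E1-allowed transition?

1

(a)–(b): forbidden (parity, ΔS, ΔL, ΔJ).
(a)–(c): forbidden (parity, ΔL).
(a)–(d): forbidden (parity, ΔS).
(a)–(e): allowed.
(a)–(f): forbidden (parity, ΔS, ΔJ).
(b)–(c): forbidden (parity, ΔS, ΔJ).
(b)–(d): forbidden (parity, ΔL, ΔJ).
(b)–(e): forbidden (ΔS, ΔL, ΔJ).
(b)–(f): forbidden (parity, ΔL, ΔJ).
(c)–(d): forbidden (parity, ΔS, ΔL, ΔJ).
(c)–(e): forbidden (ΔL).
(c)–(f): forbidden (parity, ΔS).
(d)–(e): forbidden (ΔS).
(d)–(f): forbidden (parity, ΔL, ΔJ).
(e)–(f): forbidden (ΔS, ΔL, ΔJ).
Allowed pairs: 1 of 15.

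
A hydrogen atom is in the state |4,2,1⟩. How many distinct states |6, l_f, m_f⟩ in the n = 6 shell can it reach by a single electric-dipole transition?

5

E1 requires Δl = ±1, so l_f ∈ {1, 3}; with 0 ≤ l_f ≤ n_f−1 = 5, the allowed l_f values are {1, 3}.
For l_f = 1: m_f ∈ {m_i−1, m_i, m_i+1} ∩ [−1, 1] = {0, 1} → 2 states.
For l_f = 3: m_f ∈ {m_i−1, m_i, m_i+1} ∩ [−3, 3] = {0, 1, 2} → 3 states.
Total: 5.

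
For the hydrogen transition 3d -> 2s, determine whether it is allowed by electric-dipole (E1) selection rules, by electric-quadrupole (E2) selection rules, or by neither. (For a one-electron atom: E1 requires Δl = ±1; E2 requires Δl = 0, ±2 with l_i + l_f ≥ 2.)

E2

Δl = 0 − 2 = -2; l_i + l_f = 2.
E1 (Δl = ±1): not satisfied.
E2 (Δl = 0,±2, l_i+l_f ≥ 2): satisfied.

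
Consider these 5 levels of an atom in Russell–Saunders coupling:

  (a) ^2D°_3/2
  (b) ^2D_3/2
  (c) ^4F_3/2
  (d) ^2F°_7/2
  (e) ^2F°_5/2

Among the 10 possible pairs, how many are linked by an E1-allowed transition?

(a)–(b): allowed.
(a)–(c): forbidden (ΔS).
(a)–(d): forbidden (parity, ΔJ).
(a)–(e): forbidden (parity).
(b)–(c): forbidden (parity, ΔS).
(b)–(d): forbidden (ΔJ).
(b)–(e): allowed.
(c)–(d): forbidden (ΔS, ΔJ).
(c)–(e): forbidden (ΔS).
(d)–(e): forbidden (parity).
Allowed pairs: 2 of 10.

2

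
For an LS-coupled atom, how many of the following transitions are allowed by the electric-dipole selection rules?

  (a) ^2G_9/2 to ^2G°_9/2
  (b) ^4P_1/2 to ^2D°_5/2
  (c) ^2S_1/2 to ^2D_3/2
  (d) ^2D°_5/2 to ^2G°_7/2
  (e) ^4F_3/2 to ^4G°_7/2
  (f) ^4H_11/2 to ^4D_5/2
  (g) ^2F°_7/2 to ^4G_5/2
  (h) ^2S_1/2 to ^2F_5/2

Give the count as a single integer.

(a) allowed
(b) forbidden (ΔS, ΔJ fail)
(c) forbidden (parity, ΔL fail)
(d) forbidden (parity, ΔL fail)
(e) forbidden (ΔJ fails)
(f) forbidden (parity, ΔL, ΔJ fail)
(g) forbidden (ΔS fails)
(h) forbidden (parity, ΔL, ΔJ fail)
Total allowed: 1 of 8.

1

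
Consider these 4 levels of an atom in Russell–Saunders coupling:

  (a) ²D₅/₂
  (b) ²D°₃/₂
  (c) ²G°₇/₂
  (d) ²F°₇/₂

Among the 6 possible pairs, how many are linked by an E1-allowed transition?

2

(a)–(b): allowed.
(a)–(c): forbidden (ΔL).
(a)–(d): allowed.
(b)–(c): forbidden (parity, ΔL, ΔJ).
(b)–(d): forbidden (parity, ΔJ).
(c)–(d): forbidden (parity).
Allowed pairs: 2 of 6.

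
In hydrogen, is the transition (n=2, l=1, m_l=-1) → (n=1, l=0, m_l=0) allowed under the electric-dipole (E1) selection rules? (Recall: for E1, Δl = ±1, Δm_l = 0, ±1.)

allowed

Δl = 0 − 1 = -1; the E1 rule Δl = ±1 is passes.
m_l: -1 → 0 (Δm_l = +1). |Δm_l| ≤ 1 passes.
All E1 selection rules are satisfied.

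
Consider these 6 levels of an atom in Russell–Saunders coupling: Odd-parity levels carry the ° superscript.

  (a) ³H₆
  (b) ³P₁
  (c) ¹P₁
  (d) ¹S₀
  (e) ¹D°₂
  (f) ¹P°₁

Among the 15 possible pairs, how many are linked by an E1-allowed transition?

(a)–(b): forbidden (parity, ΔL, ΔJ).
(a)–(c): forbidden (parity, ΔS, ΔL, ΔJ).
(a)–(d): forbidden (parity, ΔS, ΔL, ΔJ).
(a)–(e): forbidden (ΔS, ΔL, ΔJ).
(a)–(f): forbidden (ΔS, ΔL, ΔJ).
(b)–(c): forbidden (parity, ΔS).
(b)–(d): forbidden (parity, ΔS).
(b)–(e): forbidden (ΔS).
(b)–(f): forbidden (ΔS).
(c)–(d): forbidden (parity).
(c)–(e): allowed.
(c)–(f): allowed.
(d)–(e): forbidden (ΔL, ΔJ).
(d)–(f): allowed.
(e)–(f): forbidden (parity).
Allowed pairs: 3 of 15.

3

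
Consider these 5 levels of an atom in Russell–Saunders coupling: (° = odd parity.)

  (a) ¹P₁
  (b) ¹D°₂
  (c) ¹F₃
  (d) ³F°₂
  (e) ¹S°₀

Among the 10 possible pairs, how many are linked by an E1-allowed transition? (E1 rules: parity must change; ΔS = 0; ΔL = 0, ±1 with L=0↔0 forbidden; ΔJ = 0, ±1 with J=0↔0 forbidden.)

3

(a)–(b): allowed.
(a)–(c): forbidden (parity, ΔL, ΔJ).
(a)–(d): forbidden (ΔS, ΔL).
(a)–(e): allowed.
(b)–(c): allowed.
(b)–(d): forbidden (parity, ΔS).
(b)–(e): forbidden (parity, ΔL, ΔJ).
(c)–(d): forbidden (ΔS).
(c)–(e): forbidden (ΔL, ΔJ).
(d)–(e): forbidden (parity, ΔS, ΔL, ΔJ).
Allowed pairs: 3 of 10.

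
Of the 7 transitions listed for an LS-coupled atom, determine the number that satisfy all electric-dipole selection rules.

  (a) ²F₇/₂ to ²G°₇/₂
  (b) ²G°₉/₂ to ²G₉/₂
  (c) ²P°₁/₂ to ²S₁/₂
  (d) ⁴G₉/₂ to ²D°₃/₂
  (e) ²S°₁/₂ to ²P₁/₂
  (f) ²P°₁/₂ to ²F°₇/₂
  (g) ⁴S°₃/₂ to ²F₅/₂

(a) allowed
(b) allowed
(c) allowed
(d) forbidden (ΔS, ΔL, ΔJ fail)
(e) allowed
(f) forbidden (parity, ΔL, ΔJ fail)
(g) forbidden (ΔS, ΔL fail)
Total allowed: 4 of 7.

4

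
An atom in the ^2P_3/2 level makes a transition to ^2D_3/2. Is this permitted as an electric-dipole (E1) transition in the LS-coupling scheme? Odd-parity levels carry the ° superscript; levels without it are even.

Reading off the term symbols: S 1/2→1/2, L 1→2, J 3/2→3/2, parity even→even.
Parity must change: even → even — violated.
ΔS = 0: S: 1/2 → 1/2 — satisfied.
ΔL = 0, ±1 (not L=0↔0): L: 1 → 2, ΔL = +1 — satisfied.
ΔJ = 0, ±1 (not J=0↔0): J: 3/2 → 3/2, ΔJ = +0 — satisfied.
Rule(s) violated: parity.

forbidden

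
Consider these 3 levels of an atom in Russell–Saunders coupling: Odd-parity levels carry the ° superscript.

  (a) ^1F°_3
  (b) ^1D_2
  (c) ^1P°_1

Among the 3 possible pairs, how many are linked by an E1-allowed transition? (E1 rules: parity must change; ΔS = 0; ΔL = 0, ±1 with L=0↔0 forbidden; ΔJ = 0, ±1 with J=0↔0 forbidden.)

2

(a)–(b): allowed.
(a)–(c): forbidden (parity, ΔL, ΔJ).
(b)–(c): allowed.
Allowed pairs: 2 of 3.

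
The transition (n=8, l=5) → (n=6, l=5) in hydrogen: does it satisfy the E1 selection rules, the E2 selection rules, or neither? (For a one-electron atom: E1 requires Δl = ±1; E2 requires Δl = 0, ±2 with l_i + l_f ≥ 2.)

Δl = 5 − 5 = +0; l_i + l_f = 10.
E1 (Δl = ±1): not satisfied.
E2 (Δl = 0,±2, l_i+l_f ≥ 2): satisfied.

E2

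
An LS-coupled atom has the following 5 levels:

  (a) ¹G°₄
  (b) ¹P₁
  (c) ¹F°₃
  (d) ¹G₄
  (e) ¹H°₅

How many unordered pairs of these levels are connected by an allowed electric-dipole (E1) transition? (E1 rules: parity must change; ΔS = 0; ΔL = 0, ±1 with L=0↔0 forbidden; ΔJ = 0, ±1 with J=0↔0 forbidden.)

3

(a)–(b): forbidden (ΔL, ΔJ).
(a)–(c): forbidden (parity).
(a)–(d): allowed.
(a)–(e): forbidden (parity).
(b)–(c): forbidden (ΔL, ΔJ).
(b)–(d): forbidden (parity, ΔL, ΔJ).
(b)–(e): forbidden (ΔL, ΔJ).
(c)–(d): allowed.
(c)–(e): forbidden (parity, ΔL, ΔJ).
(d)–(e): allowed.
Allowed pairs: 3 of 10.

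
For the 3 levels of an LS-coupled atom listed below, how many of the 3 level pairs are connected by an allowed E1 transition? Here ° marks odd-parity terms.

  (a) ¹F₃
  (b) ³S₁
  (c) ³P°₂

(a)–(b): forbidden (parity, ΔS, ΔL, ΔJ).
(a)–(c): forbidden (ΔS, ΔL).
(b)–(c): allowed.
Allowed pairs: 1 of 3.

1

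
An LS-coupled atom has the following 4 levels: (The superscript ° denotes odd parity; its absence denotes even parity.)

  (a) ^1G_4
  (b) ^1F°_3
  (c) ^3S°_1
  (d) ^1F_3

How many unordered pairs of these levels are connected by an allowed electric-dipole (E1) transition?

2

(a)–(b): allowed.
(a)–(c): forbidden (ΔS, ΔL, ΔJ).
(a)–(d): forbidden (parity).
(b)–(c): forbidden (parity, ΔS, ΔL, ΔJ).
(b)–(d): allowed.
(c)–(d): forbidden (ΔS, ΔL, ΔJ).
Allowed pairs: 2 of 6.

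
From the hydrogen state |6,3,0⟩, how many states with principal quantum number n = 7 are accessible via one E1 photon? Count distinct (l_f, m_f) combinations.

E1 requires Δl = ±1, so l_f ∈ {2, 4}; with 0 ≤ l_f ≤ n_f−1 = 6, the allowed l_f values are {2, 4}.
For l_f = 2: m_f ∈ {m_i−1, m_i, m_i+1} ∩ [−2, 2] = {-1, 0, 1} → 3 states.
For l_f = 4: m_f ∈ {m_i−1, m_i, m_i+1} ∩ [−4, 4] = {-1, 0, 1} → 3 states.
Total: 6.

6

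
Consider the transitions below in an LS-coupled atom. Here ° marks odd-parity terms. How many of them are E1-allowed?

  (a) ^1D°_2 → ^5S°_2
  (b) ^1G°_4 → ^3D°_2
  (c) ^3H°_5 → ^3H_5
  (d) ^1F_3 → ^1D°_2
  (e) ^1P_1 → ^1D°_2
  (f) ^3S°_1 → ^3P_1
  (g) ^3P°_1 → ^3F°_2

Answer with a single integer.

(a) forbidden (parity, ΔS, ΔL fail)
(b) forbidden (parity, ΔS, ΔL, ΔJ fail)
(c) allowed
(d) allowed
(e) allowed
(f) allowed
(g) forbidden (parity, ΔL fail)
Total allowed: 4 of 7.

4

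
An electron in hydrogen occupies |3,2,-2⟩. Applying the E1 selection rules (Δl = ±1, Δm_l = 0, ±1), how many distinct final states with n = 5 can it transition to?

E1 requires Δl = ±1, so l_f ∈ {1, 3}; with 0 ≤ l_f ≤ n_f−1 = 4, the allowed l_f values are {1, 3}.
For l_f = 1: m_f ∈ {m_i−1, m_i, m_i+1} ∩ [−1, 1] = {-1} → 1 state.
For l_f = 3: m_f ∈ {m_i−1, m_i, m_i+1} ∩ [−3, 3] = {-3, -2, -1} → 3 states.
Total: 4.

4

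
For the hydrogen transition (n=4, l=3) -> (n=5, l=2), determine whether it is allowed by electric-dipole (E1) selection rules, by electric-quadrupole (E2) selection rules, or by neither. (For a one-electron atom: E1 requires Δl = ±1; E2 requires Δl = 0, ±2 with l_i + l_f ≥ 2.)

Δl = 2 − 3 = -1; l_i + l_f = 5.
E1 (Δl = ±1): satisfied.
E2 (Δl = 0,±2, l_i+l_f ≥ 2): not satisfied.

E1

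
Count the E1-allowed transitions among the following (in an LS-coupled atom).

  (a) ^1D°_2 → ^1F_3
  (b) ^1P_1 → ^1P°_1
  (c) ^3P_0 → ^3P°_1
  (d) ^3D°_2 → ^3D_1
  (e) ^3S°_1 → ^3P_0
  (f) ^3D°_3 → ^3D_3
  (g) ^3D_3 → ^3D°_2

7

(a) allowed
(b) allowed
(c) allowed
(d) allowed
(e) allowed
(f) allowed
(g) allowed
Total allowed: 7 of 7.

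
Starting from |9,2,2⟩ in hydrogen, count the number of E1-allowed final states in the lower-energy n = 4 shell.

E1 requires Δl = ±1, so l_f ∈ {1, 3}; with 0 ≤ l_f ≤ n_f−1 = 3, the allowed l_f values are {1, 3}.
For l_f = 1: m_f ∈ {m_i−1, m_i, m_i+1} ∩ [−1, 1] = {1} → 1 state.
For l_f = 3: m_f ∈ {m_i−1, m_i, m_i+1} ∩ [−3, 3] = {1, 2, 3} → 3 states.
Total: 4.

4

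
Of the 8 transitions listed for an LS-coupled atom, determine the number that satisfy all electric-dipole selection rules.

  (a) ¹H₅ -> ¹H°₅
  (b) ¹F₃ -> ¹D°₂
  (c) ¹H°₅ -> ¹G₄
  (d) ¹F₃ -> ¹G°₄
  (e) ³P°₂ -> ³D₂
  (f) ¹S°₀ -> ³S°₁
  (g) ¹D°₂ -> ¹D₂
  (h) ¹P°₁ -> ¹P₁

(a) allowed
(b) allowed
(c) allowed
(d) allowed
(e) allowed
(f) forbidden (parity, ΔS, ΔL fail)
(g) allowed
(h) allowed
Total allowed: 7 of 8.

7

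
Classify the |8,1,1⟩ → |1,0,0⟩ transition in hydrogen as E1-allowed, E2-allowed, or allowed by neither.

E1

Δl = 0 − 1 = -1; l_i + l_f = 1.
Δm_l = -1.
E1 (Δl = ±1, |Δm_l| ≤ 1): satisfied.
E2 (Δl = 0,±2, l_i+l_f ≥ 2, |Δm_l| ≤ 2): not satisfied.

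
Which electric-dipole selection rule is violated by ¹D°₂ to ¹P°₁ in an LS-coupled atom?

parity

Initial level: S=0, L=2, J=2, parity odd. Final level: S=0, L=1, J=1, parity odd.
ΔS = 0: S: 0 → 0 — ✓.
ΔL = 0, ±1 (not L=0↔0): L: 2 → 1, ΔL = -1 — ✓.
ΔJ = 0, ±1 (not J=0↔0): J: 2 → 1, ΔJ = -1 — ✓.
Parity must change: odd → odd — ✗.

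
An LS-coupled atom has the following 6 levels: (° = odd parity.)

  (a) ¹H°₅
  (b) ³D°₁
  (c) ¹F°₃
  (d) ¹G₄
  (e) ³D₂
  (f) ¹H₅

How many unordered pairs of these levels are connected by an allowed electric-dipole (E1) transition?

4

(a)–(b): forbidden (parity, ΔS, ΔL, ΔJ).
(a)–(c): forbidden (parity, ΔL, ΔJ).
(a)–(d): allowed.
(a)–(e): forbidden (ΔS, ΔL, ΔJ).
(a)–(f): allowed.
(b)–(c): forbidden (parity, ΔS, ΔJ).
(b)–(d): forbidden (ΔS, ΔL, ΔJ).
(b)–(e): allowed.
(b)–(f): forbidden (ΔS, ΔL, ΔJ).
(c)–(d): allowed.
(c)–(e): forbidden (ΔS).
(c)–(f): forbidden (ΔL, ΔJ).
(d)–(e): forbidden (parity, ΔS, ΔL, ΔJ).
(d)–(f): forbidden (parity).
(e)–(f): forbidden (parity, ΔS, ΔL, ΔJ).
Allowed pairs: 4 of 15.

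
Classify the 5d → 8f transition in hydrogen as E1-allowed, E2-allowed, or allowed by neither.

Δl = 3 − 2 = +1; l_i + l_f = 5.
E1 (Δl = ±1): satisfied.
E2 (Δl = 0,±2, l_i+l_f ≥ 2): not satisfied.

E1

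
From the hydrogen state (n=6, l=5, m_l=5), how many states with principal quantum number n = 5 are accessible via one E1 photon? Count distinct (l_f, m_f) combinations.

E1 requires Δl = ±1, so l_f ∈ {4, 6}; with 0 ≤ l_f ≤ n_f−1 = 4, the allowed l_f values are {4}.
For l_f = 4: m_f ∈ {m_i−1, m_i, m_i+1} ∩ [−4, 4] = {4} → 1 state.
Total: 1.

1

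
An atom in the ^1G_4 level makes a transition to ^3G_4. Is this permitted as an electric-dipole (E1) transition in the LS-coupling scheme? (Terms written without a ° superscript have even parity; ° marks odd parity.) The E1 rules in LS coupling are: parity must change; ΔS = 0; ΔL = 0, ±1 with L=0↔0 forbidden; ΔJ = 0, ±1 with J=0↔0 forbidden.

Parity must change: even → even — fails.
ΔS = 0: S: 0 → 1 — fails.
ΔL = 0, ±1 (not L=0↔0): L: 4 → 4, ΔL = +0 — passes.
ΔJ = 0, ±1 (not J=0↔0): J: 4 → 4, ΔJ = +0 — passes.
Rule(s) violated: parity, ΔS.

forbidden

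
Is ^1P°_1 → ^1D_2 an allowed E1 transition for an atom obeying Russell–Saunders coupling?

Reading off the term symbols: S 0→0, L 1→2, J 1→2, parity odd→even.
Parity must change: odd → even — ✓.
ΔS = 0: S: 0 → 0 — ✓.
ΔL = 0, ±1 (not L=0↔0): L: 1 → 2, ΔL = +1 — ✓.
ΔJ = 0, ±1 (not J=0↔0): J: 1 → 2, ΔJ = +1 — ✓.
All four E1 rules are satisfied.

allowed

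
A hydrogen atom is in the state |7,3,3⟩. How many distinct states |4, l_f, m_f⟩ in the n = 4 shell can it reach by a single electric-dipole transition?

E1 requires Δl = ±1, so l_f ∈ {2, 4}; with 0 ≤ l_f ≤ n_f−1 = 3, the allowed l_f values are {2}.
For l_f = 2: m_f ∈ {m_i−1, m_i, m_i+1} ∩ [−2, 2] = {2} → 1 state.
Total: 1.

1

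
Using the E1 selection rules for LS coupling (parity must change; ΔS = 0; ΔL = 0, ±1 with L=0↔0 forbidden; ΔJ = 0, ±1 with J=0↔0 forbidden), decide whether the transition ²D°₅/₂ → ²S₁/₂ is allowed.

Initial level: S=1/2, L=2, J=5/2, parity odd. Final level: S=1/2, L=0, J=1/2, parity even.
Parity must change: odd → even — passes.
ΔS = 0: S: 1/2 → 1/2 — passes.
ΔL = 0, ±1 (not L=0↔0): L: 2 → 0, ΔL = -2 — fails.
ΔJ = 0, ±1 (not J=0↔0): J: 5/2 → 1/2, ΔJ = -2 — fails.
Rule(s) violated: ΔL, ΔJ.

forbidden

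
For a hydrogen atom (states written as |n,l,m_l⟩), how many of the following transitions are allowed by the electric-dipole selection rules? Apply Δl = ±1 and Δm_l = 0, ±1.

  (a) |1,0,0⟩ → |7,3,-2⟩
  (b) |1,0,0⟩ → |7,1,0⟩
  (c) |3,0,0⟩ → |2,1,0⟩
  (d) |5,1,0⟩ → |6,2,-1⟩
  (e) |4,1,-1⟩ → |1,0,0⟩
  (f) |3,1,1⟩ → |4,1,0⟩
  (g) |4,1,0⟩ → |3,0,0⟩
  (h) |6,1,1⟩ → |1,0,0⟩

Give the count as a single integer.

6

(a) forbidden — Δl = +3 (E1 requires Δl = ±1); Δm_l = -2 (E1 requires Δm_l = 0, ±1)
(b) allowed
(c) allowed
(d) allowed
(e) allowed
(f) forbidden — Δl = +0 (E1 requires Δl = ±1)
(g) allowed
(h) allowed
Total allowed: 6 of 8.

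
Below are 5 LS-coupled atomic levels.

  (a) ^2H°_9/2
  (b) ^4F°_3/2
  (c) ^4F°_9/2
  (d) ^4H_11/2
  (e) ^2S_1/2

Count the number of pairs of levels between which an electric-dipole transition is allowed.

(a)–(b): forbidden (parity, ΔS, ΔL, ΔJ).
(a)–(c): forbidden (parity, ΔS, ΔL).
(a)–(d): forbidden (ΔS).
(a)–(e): forbidden (ΔL, ΔJ).
(b)–(c): forbidden (parity, ΔJ).
(b)–(d): forbidden (ΔL, ΔJ).
(b)–(e): forbidden (ΔS, ΔL).
(c)–(d): forbidden (ΔL).
(c)–(e): forbidden (ΔS, ΔL, ΔJ).
(d)–(e): forbidden (parity, ΔS, ΔL, ΔJ).
Allowed pairs: 0 of 10.

0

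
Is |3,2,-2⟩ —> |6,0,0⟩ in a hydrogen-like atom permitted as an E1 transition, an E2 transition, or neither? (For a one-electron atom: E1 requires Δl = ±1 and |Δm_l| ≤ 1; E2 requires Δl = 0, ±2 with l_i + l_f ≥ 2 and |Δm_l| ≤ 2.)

E2

Δl = 0 − 2 = -2; l_i + l_f = 2.
Δm_l = +2.
E1 (Δl = ±1, |Δm_l| ≤ 1): not satisfied.
E2 (Δl = 0,±2, l_i+l_f ≥ 2, |Δm_l| ≤ 2): satisfied.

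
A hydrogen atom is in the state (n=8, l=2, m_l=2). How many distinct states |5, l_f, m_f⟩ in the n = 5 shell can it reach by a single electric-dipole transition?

4

E1 requires Δl = ±1, so l_f ∈ {1, 3}; with 0 ≤ l_f ≤ n_f−1 = 4, the allowed l_f values are {1, 3}.
For l_f = 1: m_f ∈ {m_i−1, m_i, m_i+1} ∩ [−1, 1] = {1} → 1 state.
For l_f = 3: m_f ∈ {m_i−1, m_i, m_i+1} ∩ [−3, 3] = {1, 2, 3} → 3 states.
Total: 4.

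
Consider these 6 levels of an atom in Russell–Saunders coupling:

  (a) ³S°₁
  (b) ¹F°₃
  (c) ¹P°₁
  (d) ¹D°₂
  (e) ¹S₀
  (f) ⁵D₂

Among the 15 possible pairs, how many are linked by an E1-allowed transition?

1

(a)–(b): forbidden (parity, ΔS, ΔL, ΔJ).
(a)–(c): forbidden (parity, ΔS).
(a)–(d): forbidden (parity, ΔS, ΔL).
(a)–(e): forbidden (ΔS, ΔL).
(a)–(f): forbidden (ΔS, ΔL).
(b)–(c): forbidden (parity, ΔL, ΔJ).
(b)–(d): forbidden (parity).
(b)–(e): forbidden (ΔL, ΔJ).
(b)–(f): forbidden (ΔS).
(c)–(d): forbidden (parity).
(c)–(e): allowed.
(c)–(f): forbidden (ΔS).
(d)–(e): forbidden (ΔL, ΔJ).
(d)–(f): forbidden (ΔS).
(e)–(f): forbidden (parity, ΔS, ΔL, ΔJ).
Allowed pairs: 1 of 15.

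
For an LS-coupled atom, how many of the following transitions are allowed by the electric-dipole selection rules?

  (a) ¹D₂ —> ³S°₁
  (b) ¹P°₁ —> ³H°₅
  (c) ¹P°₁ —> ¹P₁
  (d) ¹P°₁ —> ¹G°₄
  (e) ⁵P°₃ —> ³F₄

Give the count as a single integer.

(a) forbidden (ΔS, ΔL fail)
(b) forbidden (parity, ΔS, ΔL, ΔJ fail)
(c) allowed
(d) forbidden (parity, ΔL, ΔJ fail)
(e) forbidden (ΔS, ΔL fail)
Total allowed: 1 of 5.

1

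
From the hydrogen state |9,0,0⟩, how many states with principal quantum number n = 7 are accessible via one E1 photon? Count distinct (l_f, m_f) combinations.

E1 requires Δl = ±1, so l_f ∈ {-1, 1}; with 0 ≤ l_f ≤ n_f−1 = 6, the allowed l_f values are {1}.
For l_f = 1: m_f ∈ {m_i−1, m_i, m_i+1} ∩ [−1, 1] = {-1, 0, 1} → 3 states.
Total: 3.

3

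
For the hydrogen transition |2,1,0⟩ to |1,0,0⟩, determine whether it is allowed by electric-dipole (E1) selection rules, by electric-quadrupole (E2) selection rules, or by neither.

Δl = 0 − 1 = -1; l_i + l_f = 1.
Δm_l = +0.
E1 (Δl = ±1, |Δm_l| ≤ 1): satisfied.
E2 (Δl = 0,±2, l_i+l_f ≥ 2, |Δm_l| ≤ 2): not satisfied.

E1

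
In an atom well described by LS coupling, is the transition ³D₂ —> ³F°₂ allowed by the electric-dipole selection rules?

allowed

Parity must change: even → odd — passes.
ΔS = 0: S: 1 → 1 — passes.
ΔL = 0, ±1 (not L=0↔0): L: 2 → 3, ΔL = +1 — passes.
ΔJ = 0, ±1 (not J=0↔0): J: 2 → 2, ΔJ = +0 — passes.
All four E1 rules are satisfied.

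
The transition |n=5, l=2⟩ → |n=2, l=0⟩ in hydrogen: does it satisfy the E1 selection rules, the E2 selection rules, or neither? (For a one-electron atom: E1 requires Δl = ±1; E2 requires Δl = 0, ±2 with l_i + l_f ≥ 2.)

E2

Δl = 0 − 2 = -2; l_i + l_f = 2.
E1 (Δl = ±1): not satisfied.
E2 (Δl = 0,±2, l_i+l_f ≥ 2): satisfied.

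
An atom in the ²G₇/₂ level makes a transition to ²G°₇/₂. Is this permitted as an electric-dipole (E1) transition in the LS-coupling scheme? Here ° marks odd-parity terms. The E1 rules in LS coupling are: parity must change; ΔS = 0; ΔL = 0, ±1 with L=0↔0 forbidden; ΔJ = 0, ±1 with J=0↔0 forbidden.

ΔS = 0: S: 1/2 → 1/2 — ok.
ΔL = 0, ±1 (not L=0↔0): L: 4 → 4, ΔL = +0 — ok.
ΔJ = 0, ±1 (not J=0↔0): J: 7/2 → 7/2, ΔJ = +0 — ok.
Parity must change: even → odd — ok.
All four E1 rules are satisfied.

allowed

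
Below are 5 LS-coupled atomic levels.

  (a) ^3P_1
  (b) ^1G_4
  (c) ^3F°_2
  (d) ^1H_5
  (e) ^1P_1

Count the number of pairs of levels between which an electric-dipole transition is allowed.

0

(a)–(b): forbidden (parity, ΔS, ΔL, ΔJ).
(a)–(c): forbidden (ΔL).
(a)–(d): forbidden (parity, ΔS, ΔL, ΔJ).
(a)–(e): forbidden (parity, ΔS).
(b)–(c): forbidden (ΔS, ΔJ).
(b)–(d): forbidden (parity).
(b)–(e): forbidden (parity, ΔL, ΔJ).
(c)–(d): forbidden (ΔS, ΔL, ΔJ).
(c)–(e): forbidden (ΔS, ΔL).
(d)–(e): forbidden (parity, ΔL, ΔJ).
Allowed pairs: 0 of 10.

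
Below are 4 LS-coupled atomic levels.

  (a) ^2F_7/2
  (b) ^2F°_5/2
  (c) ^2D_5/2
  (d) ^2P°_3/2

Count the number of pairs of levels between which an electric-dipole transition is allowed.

3

(a)–(b): allowed.
(a)–(c): forbidden (parity).
(a)–(d): forbidden (ΔL, ΔJ).
(b)–(c): allowed.
(b)–(d): forbidden (parity, ΔL).
(c)–(d): allowed.
Allowed pairs: 3 of 6.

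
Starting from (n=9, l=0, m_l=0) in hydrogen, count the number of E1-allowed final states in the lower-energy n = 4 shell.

3

E1 requires Δl = ±1, so l_f ∈ {-1, 1}; with 0 ≤ l_f ≤ n_f−1 = 3, the allowed l_f values are {1}.
For l_f = 1: m_f ∈ {m_i−1, m_i, m_i+1} ∩ [−1, 1] = {-1, 0, 1} → 3 states.
Total: 3.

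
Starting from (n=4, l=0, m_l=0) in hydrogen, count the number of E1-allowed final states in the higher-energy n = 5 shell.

E1 requires Δl = ±1, so l_f ∈ {-1, 1}; with 0 ≤ l_f ≤ n_f−1 = 4, the allowed l_f values are {1}.
For l_f = 1: m_f ∈ {m_i−1, m_i, m_i+1} ∩ [−1, 1] = {-1, 0, 1} → 3 states.
Total: 3.

3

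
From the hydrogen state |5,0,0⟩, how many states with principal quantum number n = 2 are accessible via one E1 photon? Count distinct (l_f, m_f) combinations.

3

E1 requires Δl = ±1, so l_f ∈ {-1, 1}; with 0 ≤ l_f ≤ n_f−1 = 1, the allowed l_f values are {1}.
For l_f = 1: m_f ∈ {m_i−1, m_i, m_i+1} ∩ [−1, 1] = {-1, 0, 1} → 3 states.
Total: 3.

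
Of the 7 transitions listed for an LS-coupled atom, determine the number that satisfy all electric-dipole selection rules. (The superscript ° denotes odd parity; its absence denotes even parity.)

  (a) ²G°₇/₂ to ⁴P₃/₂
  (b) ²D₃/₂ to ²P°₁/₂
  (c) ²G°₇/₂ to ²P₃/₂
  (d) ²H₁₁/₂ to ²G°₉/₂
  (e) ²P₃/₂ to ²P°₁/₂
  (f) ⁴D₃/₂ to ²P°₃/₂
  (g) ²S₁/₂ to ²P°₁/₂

(a) forbidden (ΔS, ΔL, ΔJ fail)
(b) allowed
(c) forbidden (ΔL, ΔJ fail)
(d) allowed
(e) allowed
(f) forbidden (ΔS fails)
(g) allowed
Total allowed: 4 of 7.

4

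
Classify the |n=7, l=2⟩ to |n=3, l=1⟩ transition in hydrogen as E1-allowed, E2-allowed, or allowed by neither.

Δl = 1 − 2 = -1; l_i + l_f = 3.
E1 (Δl = ±1): satisfied.
E2 (Δl = 0,±2, l_i+l_f ≥ 2): not satisfied.

E1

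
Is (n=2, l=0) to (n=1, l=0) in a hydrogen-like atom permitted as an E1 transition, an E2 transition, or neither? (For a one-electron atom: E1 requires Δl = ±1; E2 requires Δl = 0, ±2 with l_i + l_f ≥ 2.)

neither

Δl = 0 − 0 = +0; l_i + l_f = 0.
E1 (Δl = ±1): not satisfied.
E2 (Δl = 0,±2, l_i+l_f ≥ 2): not satisfied.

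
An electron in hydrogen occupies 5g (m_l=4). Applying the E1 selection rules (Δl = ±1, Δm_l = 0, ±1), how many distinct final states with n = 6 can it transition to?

E1 requires Δl = ±1, so l_f ∈ {3, 5}; with 0 ≤ l_f ≤ n_f−1 = 5, the allowed l_f values are {3, 5}.
For l_f = 3: m_f ∈ {m_i−1, m_i, m_i+1} ∩ [−3, 3] = {3} → 1 state.
For l_f = 5: m_f ∈ {m_i−1, m_i, m_i+1} ∩ [−5, 5] = {3, 4, 5} → 3 states.
Total: 4.

4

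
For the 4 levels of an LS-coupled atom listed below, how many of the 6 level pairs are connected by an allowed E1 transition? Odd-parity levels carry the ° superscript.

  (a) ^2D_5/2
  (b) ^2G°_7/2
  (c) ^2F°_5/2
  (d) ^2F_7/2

3

(a)–(b): forbidden (ΔL).
(a)–(c): allowed.
(a)–(d): forbidden (parity).
(b)–(c): forbidden (parity).
(b)–(d): allowed.
(c)–(d): allowed.
Allowed pairs: 3 of 6.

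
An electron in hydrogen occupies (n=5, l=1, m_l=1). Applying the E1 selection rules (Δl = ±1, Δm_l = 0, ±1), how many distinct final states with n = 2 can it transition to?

1

E1 requires Δl = ±1, so l_f ∈ {0, 2}; with 0 ≤ l_f ≤ n_f−1 = 1, the allowed l_f values are {0}.
For l_f = 0: m_f ∈ {m_i−1, m_i, m_i+1} ∩ [−0, 0] = {0} → 1 state.
Total: 1.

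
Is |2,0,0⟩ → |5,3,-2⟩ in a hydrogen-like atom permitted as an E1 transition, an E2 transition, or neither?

Δl = 3 − 0 = +3; l_i + l_f = 3.
Δm_l = -2.
E1 (Δl = ±1, |Δm_l| ≤ 1): not satisfied.
E2 (Δl = 0,±2, l_i+l_f ≥ 2, |Δm_l| ≤ 2): not satisfied.

neither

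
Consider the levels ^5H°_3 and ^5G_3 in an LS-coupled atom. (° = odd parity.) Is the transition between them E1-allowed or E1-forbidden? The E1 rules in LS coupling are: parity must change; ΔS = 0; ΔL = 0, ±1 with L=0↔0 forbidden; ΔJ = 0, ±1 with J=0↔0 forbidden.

allowed

Initial level: S=2, L=5, J=3, parity odd. Final level: S=2, L=4, J=3, parity even.
Parity must change: odd → even — satisfied.
ΔS = 0: S: 2 → 2 — satisfied.
ΔL = 0, ±1 (not L=0↔0): L: 5 → 4, ΔL = -1 — satisfied.
ΔJ = 0, ±1 (not J=0↔0): J: 3 → 3, ΔJ = +0 — satisfied.
All four E1 rules are satisfied.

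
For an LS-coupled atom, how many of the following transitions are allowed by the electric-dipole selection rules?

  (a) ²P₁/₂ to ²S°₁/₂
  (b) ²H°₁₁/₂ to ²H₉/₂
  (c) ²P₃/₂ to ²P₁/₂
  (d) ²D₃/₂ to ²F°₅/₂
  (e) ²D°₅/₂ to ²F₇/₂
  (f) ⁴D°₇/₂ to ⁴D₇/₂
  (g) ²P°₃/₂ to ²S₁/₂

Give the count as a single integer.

(a) allowed
(b) allowed
(c) forbidden (parity fails)
(d) allowed
(e) allowed
(f) allowed
(g) allowed
Total allowed: 6 of 7.

6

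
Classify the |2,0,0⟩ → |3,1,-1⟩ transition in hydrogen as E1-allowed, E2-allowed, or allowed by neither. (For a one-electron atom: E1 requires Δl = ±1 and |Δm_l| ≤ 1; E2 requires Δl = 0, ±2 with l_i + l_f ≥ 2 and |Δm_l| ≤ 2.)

E1

Δl = 1 − 0 = +1; l_i + l_f = 1.
Δm_l = -1.
E1 (Δl = ±1, |Δm_l| ≤ 1): satisfied.
E2 (Δl = 0,±2, l_i+l_f ≥ 2, |Δm_l| ≤ 2): not satisfied.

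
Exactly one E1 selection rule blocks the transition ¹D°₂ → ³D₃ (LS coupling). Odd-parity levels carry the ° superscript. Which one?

the ΔS = 0 rule

Reading off the term symbols: S 0→1, L 2→2, J 2→3, parity odd→even.
ΔJ = 0, ±1 (not J=0↔0): J: 2 → 3, ΔJ = +1 — ok.
ΔL = 0, ±1 (not L=0↔0): L: 2 → 2, ΔL = +0 — ok.
Parity must change: odd → even — ok.
ΔS = 0: S: 0 → 1 — fails.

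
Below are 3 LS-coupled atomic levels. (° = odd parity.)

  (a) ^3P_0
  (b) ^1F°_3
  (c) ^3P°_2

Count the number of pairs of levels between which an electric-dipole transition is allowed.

0

(a)–(b): forbidden (ΔS, ΔL, ΔJ).
(a)–(c): forbidden (ΔJ).
(b)–(c): forbidden (parity, ΔS, ΔL).
Allowed pairs: 0 of 3.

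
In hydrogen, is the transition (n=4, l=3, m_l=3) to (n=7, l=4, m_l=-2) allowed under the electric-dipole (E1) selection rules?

forbidden

Initial l = 3, final l = 4, so Δl = +1. E1 requires Δl = ±1: satisfied.
m_l: 3 → -2 (Δm_l = -5). |Δm_l| ≤ 1 violated.
The transition is electric-dipole forbidden.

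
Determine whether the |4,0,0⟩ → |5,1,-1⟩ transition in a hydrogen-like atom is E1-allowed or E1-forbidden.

l: 0 → 1 (Δl = +1). Δl = ±1 passes.
Δm_l = -1 − (0) = -1. E1 requires Δm_l = 0, ±1: passes.
All E1 selection rules are satisfied.

allowed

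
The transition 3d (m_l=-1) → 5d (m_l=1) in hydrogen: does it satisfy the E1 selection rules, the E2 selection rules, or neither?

Δl = 2 − 2 = +0; l_i + l_f = 4.
Δm_l = +2.
E1 (Δl = ±1, |Δm_l| ≤ 1): not satisfied.
E2 (Δl = 0,±2, l_i+l_f ≥ 2, |Δm_l| ≤ 2): satisfied.

E2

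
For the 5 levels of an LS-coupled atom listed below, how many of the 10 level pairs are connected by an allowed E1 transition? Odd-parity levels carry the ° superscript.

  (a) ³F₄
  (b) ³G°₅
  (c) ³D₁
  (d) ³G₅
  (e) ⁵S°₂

(a)–(b): allowed.
(a)–(c): forbidden (parity, ΔJ).
(a)–(d): forbidden (parity).
(a)–(e): forbidden (ΔS, ΔL, ΔJ).
(b)–(c): forbidden (ΔL, ΔJ).
(b)–(d): allowed.
(b)–(e): forbidden (parity, ΔS, ΔL, ΔJ).
(c)–(d): forbidden (parity, ΔL, ΔJ).
(c)–(e): forbidden (ΔS, ΔL).
(d)–(e): forbidden (ΔS, ΔL, ΔJ).
Allowed pairs: 2 of 10.

2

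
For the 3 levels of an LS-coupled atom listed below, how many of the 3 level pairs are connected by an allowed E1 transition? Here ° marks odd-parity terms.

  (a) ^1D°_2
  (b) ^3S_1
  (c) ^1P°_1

(a)–(b): forbidden (ΔS, ΔL).
(a)–(c): forbidden (parity).
(b)–(c): forbidden (ΔS).
Allowed pairs: 0 of 3.

0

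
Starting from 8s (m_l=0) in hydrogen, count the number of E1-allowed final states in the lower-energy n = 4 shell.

E1 requires Δl = ±1, so l_f ∈ {-1, 1}; with 0 ≤ l_f ≤ n_f−1 = 3, the allowed l_f values are {1}.
For l_f = 1: m_f ∈ {m_i−1, m_i, m_i+1} ∩ [−1, 1] = {-1, 0, 1} → 3 states.
Total: 3.

3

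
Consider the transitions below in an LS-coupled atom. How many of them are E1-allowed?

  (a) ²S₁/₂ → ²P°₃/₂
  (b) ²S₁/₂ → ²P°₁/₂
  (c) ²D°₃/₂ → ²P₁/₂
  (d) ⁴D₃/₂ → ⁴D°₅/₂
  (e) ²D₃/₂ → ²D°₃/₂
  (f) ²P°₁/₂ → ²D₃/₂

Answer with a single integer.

6

(a) allowed
(b) allowed
(c) allowed
(d) allowed
(e) allowed
(f) allowed
Total allowed: 6 of 6.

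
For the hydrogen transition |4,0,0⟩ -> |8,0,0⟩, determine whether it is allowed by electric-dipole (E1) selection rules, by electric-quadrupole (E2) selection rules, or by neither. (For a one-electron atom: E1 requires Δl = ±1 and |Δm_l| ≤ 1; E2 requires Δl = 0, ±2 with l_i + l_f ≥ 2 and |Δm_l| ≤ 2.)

Δl = 0 − 0 = +0; l_i + l_f = 0.
Δm_l = +0.
E1 (Δl = ±1, |Δm_l| ≤ 1): not satisfied.
E2 (Δl = 0,±2, l_i+l_f ≥ 2, |Δm_l| ≤ 2): not satisfied.

neither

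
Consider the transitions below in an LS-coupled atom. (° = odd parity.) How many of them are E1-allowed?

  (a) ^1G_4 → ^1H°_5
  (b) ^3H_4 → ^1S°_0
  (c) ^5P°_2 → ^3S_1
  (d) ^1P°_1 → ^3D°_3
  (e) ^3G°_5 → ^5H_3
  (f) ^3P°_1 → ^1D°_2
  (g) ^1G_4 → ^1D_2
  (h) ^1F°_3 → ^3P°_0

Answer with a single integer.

(a) allowed
(b) forbidden (ΔS, ΔL, ΔJ fail)
(c) forbidden (ΔS fails)
(d) forbidden (parity, ΔS, ΔJ fail)
(e) forbidden (ΔS, ΔJ fail)
(f) forbidden (parity, ΔS fail)
(g) forbidden (parity, ΔL, ΔJ fail)
(h) forbidden (parity, ΔS, ΔL, ΔJ fail)
Total allowed: 1 of 8.

1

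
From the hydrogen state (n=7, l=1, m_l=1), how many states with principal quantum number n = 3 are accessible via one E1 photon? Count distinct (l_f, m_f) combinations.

E1 requires Δl = ±1, so l_f ∈ {0, 2}; with 0 ≤ l_f ≤ n_f−1 = 2, the allowed l_f values are {0, 2}.
For l_f = 0: m_f ∈ {m_i−1, m_i, m_i+1} ∩ [−0, 0] = {0} → 1 state.
For l_f = 2: m_f ∈ {m_i−1, m_i, m_i+1} ∩ [−2, 2] = {0, 1, 2} → 3 states.
Total: 4.

4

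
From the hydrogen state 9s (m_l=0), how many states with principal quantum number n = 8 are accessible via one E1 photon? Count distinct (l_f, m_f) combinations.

3

E1 requires Δl = ±1, so l_f ∈ {-1, 1}; with 0 ≤ l_f ≤ n_f−1 = 7, the allowed l_f values are {1}.
For l_f = 1: m_f ∈ {m_i−1, m_i, m_i+1} ∩ [−1, 1] = {-1, 0, 1} → 3 states.
Total: 3.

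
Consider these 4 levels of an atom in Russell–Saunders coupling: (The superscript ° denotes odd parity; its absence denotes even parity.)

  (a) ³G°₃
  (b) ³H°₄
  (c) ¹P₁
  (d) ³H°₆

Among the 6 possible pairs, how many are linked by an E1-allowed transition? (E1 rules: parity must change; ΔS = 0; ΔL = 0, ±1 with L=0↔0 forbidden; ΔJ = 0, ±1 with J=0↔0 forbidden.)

0

(a)–(b): forbidden (parity).
(a)–(c): forbidden (ΔS, ΔL, ΔJ).
(a)–(d): forbidden (parity, ΔJ).
(b)–(c): forbidden (ΔS, ΔL, ΔJ).
(b)–(d): forbidden (parity, ΔJ).
(c)–(d): forbidden (ΔS, ΔL, ΔJ).
Allowed pairs: 0 of 6.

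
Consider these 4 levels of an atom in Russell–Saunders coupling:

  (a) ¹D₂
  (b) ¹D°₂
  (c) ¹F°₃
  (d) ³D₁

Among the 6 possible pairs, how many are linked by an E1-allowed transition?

(a)–(b): allowed.
(a)–(c): allowed.
(a)–(d): forbidden (parity, ΔS).
(b)–(c): forbidden (parity).
(b)–(d): forbidden (ΔS).
(c)–(d): forbidden (ΔS, ΔJ).
Allowed pairs: 2 of 6.

2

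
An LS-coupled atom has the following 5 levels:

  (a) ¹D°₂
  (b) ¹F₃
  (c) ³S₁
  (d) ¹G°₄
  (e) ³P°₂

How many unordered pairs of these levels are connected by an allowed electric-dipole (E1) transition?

(a)–(b): allowed.
(a)–(c): forbidden (ΔS, ΔL).
(a)–(d): forbidden (parity, ΔL, ΔJ).
(a)–(e): forbidden (parity, ΔS).
(b)–(c): forbidden (parity, ΔS, ΔL, ΔJ).
(b)–(d): allowed.
(b)–(e): forbidden (ΔS, ΔL).
(c)–(d): forbidden (ΔS, ΔL, ΔJ).
(c)–(e): allowed.
(d)–(e): forbidden (parity, ΔS, ΔL, ΔJ).
Allowed pairs: 3 of 10.

3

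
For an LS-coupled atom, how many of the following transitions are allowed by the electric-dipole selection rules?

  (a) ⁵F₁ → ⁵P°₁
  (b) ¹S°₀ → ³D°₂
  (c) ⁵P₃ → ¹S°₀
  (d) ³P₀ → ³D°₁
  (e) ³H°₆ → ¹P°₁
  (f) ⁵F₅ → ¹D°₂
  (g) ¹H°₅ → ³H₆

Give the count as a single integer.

1

(a) forbidden (ΔL fails)
(b) forbidden (parity, ΔS, ΔL, ΔJ fail)
(c) forbidden (ΔS, ΔJ fail)
(d) allowed
(e) forbidden (parity, ΔS, ΔL, ΔJ fail)
(f) forbidden (ΔS, ΔJ fail)
(g) forbidden (ΔS fails)
Total allowed: 1 of 7.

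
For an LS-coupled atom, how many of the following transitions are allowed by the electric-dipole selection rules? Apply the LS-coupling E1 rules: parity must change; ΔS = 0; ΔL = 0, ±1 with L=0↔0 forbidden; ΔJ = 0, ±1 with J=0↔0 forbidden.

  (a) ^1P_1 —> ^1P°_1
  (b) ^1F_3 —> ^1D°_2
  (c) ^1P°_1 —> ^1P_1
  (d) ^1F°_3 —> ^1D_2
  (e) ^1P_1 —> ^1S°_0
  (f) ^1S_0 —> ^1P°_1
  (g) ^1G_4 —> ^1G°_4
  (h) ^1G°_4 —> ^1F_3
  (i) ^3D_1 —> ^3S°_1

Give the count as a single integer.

8

(a) allowed
(b) allowed
(c) allowed
(d) allowed
(e) allowed
(f) allowed
(g) allowed
(h) allowed
(i) forbidden (ΔL fails)
Total allowed: 8 of 9.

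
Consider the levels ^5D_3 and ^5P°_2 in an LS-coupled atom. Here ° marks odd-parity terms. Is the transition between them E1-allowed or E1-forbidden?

allowed

Reading off the term symbols: S 2→2, L 2→1, J 3→2, parity even→odd.
Parity must change: even → odd — passes.
ΔS = 0: S: 2 → 2 — passes.
ΔL = 0, ±1 (not L=0↔0): L: 2 → 1, ΔL = -1 — passes.
ΔJ = 0, ±1 (not J=0↔0): J: 3 → 2, ΔJ = -1 — passes.
All four E1 rules are satisfied.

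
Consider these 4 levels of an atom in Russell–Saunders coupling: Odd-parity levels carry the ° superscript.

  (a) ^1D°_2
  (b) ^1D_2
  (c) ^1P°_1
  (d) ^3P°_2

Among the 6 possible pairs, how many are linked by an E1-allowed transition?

(a)–(b): allowed.
(a)–(c): forbidden (parity).
(a)–(d): forbidden (parity, ΔS).
(b)–(c): allowed.
(b)–(d): forbidden (ΔS).
(c)–(d): forbidden (parity, ΔS).
Allowed pairs: 2 of 6.

2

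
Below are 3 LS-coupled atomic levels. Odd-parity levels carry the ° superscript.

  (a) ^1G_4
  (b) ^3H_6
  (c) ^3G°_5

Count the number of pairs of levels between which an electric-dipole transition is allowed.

1

(a)–(b): forbidden (parity, ΔS, ΔJ).
(a)–(c): forbidden (ΔS).
(b)–(c): allowed.
Allowed pairs: 1 of 3.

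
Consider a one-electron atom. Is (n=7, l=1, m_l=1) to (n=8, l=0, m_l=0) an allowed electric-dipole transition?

Initial l = 1, final l = 0, so Δl = -1. E1 requires Δl = ±1: passes.
Δm_l = 0 − (1) = -1. E1 requires Δm_l = 0, ±1: passes.
All E1 selection rules are satisfied.

allowed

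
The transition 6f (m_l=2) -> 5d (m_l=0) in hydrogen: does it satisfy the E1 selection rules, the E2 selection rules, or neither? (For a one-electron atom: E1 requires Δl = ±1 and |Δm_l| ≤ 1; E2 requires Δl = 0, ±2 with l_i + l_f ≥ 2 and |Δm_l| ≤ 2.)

neither

Δl = 2 − 3 = -1; l_i + l_f = 5.
Δm_l = -2.
E1 (Δl = ±1, |Δm_l| ≤ 1): not satisfied.
E2 (Δl = 0,±2, l_i+l_f ≥ 2, |Δm_l| ≤ 2): not satisfied.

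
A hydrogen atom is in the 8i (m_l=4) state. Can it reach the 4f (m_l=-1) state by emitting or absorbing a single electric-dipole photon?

l: 6 → 3 (Δl = -3). Δl = ±1 ✗.
m_l: 4 → -1 (Δm_l = -5). |Δm_l| ≤ 1 ✗.
The transition is electric-dipole forbidden.

forbidden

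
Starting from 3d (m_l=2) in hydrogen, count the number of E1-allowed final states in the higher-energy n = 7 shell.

E1 requires Δl = ±1, so l_f ∈ {1, 3}; with 0 ≤ l_f ≤ n_f−1 = 6, the allowed l_f values are {1, 3}.
For l_f = 1: m_f ∈ {m_i−1, m_i, m_i+1} ∩ [−1, 1] = {1} → 1 state.
For l_f = 3: m_f ∈ {m_i−1, m_i, m_i+1} ∩ [−3, 3] = {1, 2, 3} → 3 states.
Total: 4.

4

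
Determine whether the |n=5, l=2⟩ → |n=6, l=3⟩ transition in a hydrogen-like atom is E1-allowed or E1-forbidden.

Initial l = 2, final l = 3, so Δl = +1. E1 requires Δl = ±1: satisfied.
All E1 selection rules are satisfied.

allowed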